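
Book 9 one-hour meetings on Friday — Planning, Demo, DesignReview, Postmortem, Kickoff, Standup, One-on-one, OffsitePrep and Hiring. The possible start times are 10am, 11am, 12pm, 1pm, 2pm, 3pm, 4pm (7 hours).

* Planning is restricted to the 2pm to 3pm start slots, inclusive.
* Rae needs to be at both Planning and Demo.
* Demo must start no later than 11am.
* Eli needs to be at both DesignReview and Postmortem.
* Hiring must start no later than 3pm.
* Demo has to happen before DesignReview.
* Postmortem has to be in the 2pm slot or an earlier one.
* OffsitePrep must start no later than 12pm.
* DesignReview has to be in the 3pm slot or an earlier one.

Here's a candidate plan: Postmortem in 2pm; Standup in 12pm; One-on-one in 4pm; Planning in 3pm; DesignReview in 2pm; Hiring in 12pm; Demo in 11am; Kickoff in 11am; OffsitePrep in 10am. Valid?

No. Eli needs to be at both DesignReview and Postmortem is not satisfied.

Demo must start no later than 11am — holds.
Hiring must start no later than 3pm — holds.
DesignReview has to be in the 3pm slot or an earlier one — holds.
Eli needs to be at both DesignReview and Postmortem — violated.
Rae needs to be at both Planning and Demo — holds.
Planning is restricted to the 2pm to 3pm start slots, inclusive — holds.
Demo has to happen before DesignReview — holds.
OffsitePrep must start no later than 12pm — holds.
Postmortem has to be in the 2pm slot or an earlier one — holds.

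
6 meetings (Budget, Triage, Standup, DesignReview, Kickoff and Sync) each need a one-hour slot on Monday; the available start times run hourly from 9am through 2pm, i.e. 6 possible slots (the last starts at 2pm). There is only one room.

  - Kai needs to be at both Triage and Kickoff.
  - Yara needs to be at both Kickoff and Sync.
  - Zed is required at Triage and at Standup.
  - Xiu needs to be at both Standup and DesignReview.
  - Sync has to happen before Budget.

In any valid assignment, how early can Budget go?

Precedence pushes Budget to at least 10am.
Budget at 10am is achievable: Budget=10am, Triage=11am, Standup=12pm, DesignReview=1pm, Kickoff=2pm, Sync=9am.

10am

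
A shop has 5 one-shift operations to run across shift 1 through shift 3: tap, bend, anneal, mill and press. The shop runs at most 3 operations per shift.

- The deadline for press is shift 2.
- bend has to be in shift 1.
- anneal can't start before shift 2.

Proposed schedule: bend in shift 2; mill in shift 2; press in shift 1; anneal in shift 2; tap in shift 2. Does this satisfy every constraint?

No. bend has to be in shift 1 is not satisfied.

The shop runs at most 3 operations per shift — violated.
The deadline for press is shift 2 — holds.
bend has to be in shift 1 — violated.
anneal can't start before shift 2 — holds.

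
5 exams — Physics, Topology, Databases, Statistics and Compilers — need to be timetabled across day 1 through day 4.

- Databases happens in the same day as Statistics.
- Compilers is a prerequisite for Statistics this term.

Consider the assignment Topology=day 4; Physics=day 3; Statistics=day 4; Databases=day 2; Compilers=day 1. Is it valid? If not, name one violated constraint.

No — it violates: Databases happens in the same day as Statistics

Compilers is a prerequisite for Statistics this term — holds.
Databases happens in the same day as Statistics — violated.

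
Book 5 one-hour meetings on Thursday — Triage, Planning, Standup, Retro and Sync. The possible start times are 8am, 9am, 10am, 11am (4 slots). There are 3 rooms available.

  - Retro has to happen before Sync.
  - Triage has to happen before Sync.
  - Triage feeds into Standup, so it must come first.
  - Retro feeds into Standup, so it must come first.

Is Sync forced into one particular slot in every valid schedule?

Sync can be 9am (e.g. Triage -> 8am; Sync -> 9am; Planning -> 8am; Retro -> 8am; Standup -> 9am) or 10am (e.g. Standup -> 9am, Retro -> 8am, Sync -> 10am, Planning -> 8am, Triage -> 8am).

No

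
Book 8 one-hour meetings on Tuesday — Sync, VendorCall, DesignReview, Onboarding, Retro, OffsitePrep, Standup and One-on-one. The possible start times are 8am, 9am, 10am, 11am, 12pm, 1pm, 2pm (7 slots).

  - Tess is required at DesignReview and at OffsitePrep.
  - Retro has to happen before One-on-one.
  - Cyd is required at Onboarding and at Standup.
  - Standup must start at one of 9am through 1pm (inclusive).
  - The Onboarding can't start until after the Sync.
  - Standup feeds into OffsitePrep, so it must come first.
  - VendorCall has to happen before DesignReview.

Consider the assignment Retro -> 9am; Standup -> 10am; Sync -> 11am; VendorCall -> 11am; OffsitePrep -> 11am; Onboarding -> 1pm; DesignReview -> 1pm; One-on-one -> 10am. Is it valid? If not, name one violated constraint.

Valid

Standup feeds into OffsitePrep, so it must come first — holds.
The Onboarding can't start until after the Sync — holds.
Retro has to happen before One-on-one — holds.
VendorCall has to happen before DesignReview — holds.
Cyd is required at Onboarding and at Standup — holds.
Standup must start at one of 9am through 1pm (inclusive) — holds.
Tess is required at DesignReview and at OffsitePrep — holds.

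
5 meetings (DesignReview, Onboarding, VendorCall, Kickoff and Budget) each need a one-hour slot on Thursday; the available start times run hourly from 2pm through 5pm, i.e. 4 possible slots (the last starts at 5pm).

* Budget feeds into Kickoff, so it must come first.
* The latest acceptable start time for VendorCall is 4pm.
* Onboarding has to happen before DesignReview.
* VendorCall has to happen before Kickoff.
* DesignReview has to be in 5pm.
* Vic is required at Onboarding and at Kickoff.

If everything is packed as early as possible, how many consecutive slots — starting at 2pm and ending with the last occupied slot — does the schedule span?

The precedence chain requires at least 2 distinct slots.
DesignReview can't be placed before 5pm — that is slot 4 counting from 2pm — so the schedule must run through at least 4 slots.
4 works (last occupied slot: 5pm): for example DesignReview -> 5pm, VendorCall -> 2pm, Onboarding -> 2pm, Budget -> 2pm, Kickoff -> 3pm.

4 slots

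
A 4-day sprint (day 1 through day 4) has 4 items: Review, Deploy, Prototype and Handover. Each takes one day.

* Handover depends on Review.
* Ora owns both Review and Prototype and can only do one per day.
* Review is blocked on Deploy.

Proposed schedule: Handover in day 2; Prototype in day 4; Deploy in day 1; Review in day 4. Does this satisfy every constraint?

No. Handover depends on Review is not satisfied.

Review is blocked on Deploy — holds.
Ora owns both Review and Prototype and can only do one per day — violated.
Handover depends on Review — violated.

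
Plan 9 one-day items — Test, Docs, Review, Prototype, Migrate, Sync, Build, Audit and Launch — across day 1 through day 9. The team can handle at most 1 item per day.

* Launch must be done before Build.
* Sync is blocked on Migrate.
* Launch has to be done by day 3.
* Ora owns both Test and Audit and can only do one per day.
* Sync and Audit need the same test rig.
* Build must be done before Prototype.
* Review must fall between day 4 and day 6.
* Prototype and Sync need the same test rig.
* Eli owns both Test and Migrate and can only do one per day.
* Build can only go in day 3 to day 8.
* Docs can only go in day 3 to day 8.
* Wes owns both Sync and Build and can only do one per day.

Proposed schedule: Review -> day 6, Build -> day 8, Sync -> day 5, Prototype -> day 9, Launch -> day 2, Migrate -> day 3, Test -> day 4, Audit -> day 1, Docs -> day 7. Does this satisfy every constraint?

Review must fall between day 4 and day 6 — holds.
Launch has to be done by day 3 — holds.
The team can handle at most 1 item per day — holds.
Build can only go in day 3 to day 8 — holds.
Build must be done before Prototype — holds.
Sync is blocked on Migrate — holds.
Prototype and Sync need the same test rig — holds.
Eli owns both Test and Migrate and can only do one per day — holds.
Wes owns both Sync and Build and can only do one per day — holds.
Ora owns both Test and Audit and can only do one per day — holds.
Docs can only go in day 3 to day 8 — holds.
Launch must be done before Build — holds.
Sync and Audit need the same test rig — holds.

Yes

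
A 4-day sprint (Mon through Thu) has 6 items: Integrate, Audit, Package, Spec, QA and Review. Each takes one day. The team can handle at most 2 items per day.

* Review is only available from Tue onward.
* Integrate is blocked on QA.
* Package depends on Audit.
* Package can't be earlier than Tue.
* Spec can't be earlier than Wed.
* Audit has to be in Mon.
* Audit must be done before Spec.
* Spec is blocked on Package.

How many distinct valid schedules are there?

Splitting on Integrate: it can be Tue (7), Wed (12), Thu (17). Listing each branch's schedules as (Audit, Package, Spec, QA, Review):
Integrate=Tue: (Mon,Tue,Wed,Mon,Wed) (Mon,Tue,Wed,Mon,Thu) (Mon,Tue,Thu,Mon,Wed) (Mon,Tue,Thu,Mon,Thu) (Mon,Wed,Thu,Mon,Tue) (Mon,Wed,Thu,Mon,Wed) (Mon,Wed,Thu,Mon,Thu) — 7.
Integrate=Wed: (Mon,Tue,Wed,Mon,Tue) (Mon,Tue,Wed,Mon,Thu) (Mon,Tue,Wed,Tue,Thu) (Mon,Tue,Thu,Mon,Tue) (Mon,Tue,Thu,Mon,Wed) (Mon,Tue,Thu,Mon,Thu) (Mon,Tue,Thu,Tue,Wed) (Mon,Tue,Thu,Tue,Thu) (Mon,Wed,Thu,Mon,Tue) (Mon,Wed,Thu,Mon,Thu) (Mon,Wed,Thu,Tue,Tue) (Mon,Wed,Thu,Tue,Thu) — 12.
Integrate=Thu: (Mon,Tue,Wed,Mon,Tue) (Mon,Tue,Wed,Mon,Wed) (Mon,Tue,Wed,Mon,Thu) (Mon,Tue,Wed,Tue,Wed) (Mon,Tue,Wed,Tue,Thu) (Mon,Tue,Wed,Wed,Tue) (Mon,Tue,Wed,Wed,Thu) (Mon,Tue,Thu,Mon,Tue) (Mon,Tue,Thu,Mon,Wed) (Mon,Tue,Thu,Tue,Wed) (Mon,Tue,Thu,Wed,Tue) (Mon,Tue,Thu,Wed,Wed) (Mon,Wed,Thu,Mon,Tue) (Mon,Wed,Thu,Mon,Wed) (Mon,Wed,Thu,Tue,Tue) (Mon,Wed,Thu,Tue,Wed) (Mon,Wed,Thu,Wed,Tue) — 17.
Summing: 7 + 12 + 17 = 36.

36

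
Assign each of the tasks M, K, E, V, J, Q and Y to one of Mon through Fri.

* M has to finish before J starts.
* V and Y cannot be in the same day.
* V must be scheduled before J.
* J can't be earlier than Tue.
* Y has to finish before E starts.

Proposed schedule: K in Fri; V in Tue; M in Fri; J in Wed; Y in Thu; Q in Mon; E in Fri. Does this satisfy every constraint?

No — it violates: M has to finish before J starts

V and Y cannot be in the same day — holds.
J can't be earlier than Tue — holds.
Y has to finish before E starts — holds.
M has to finish before J starts — violated.
V must be scheduled before J — holds.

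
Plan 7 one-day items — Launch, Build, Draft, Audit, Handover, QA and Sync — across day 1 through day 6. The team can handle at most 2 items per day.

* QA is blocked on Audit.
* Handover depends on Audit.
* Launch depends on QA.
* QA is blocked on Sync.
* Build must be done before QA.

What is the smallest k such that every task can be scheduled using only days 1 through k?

The precedence chain requires at least 3 distinct days.
With at most 2 per day and 7 tasks, at least 4 days are needed.
4 works (last occupied day: day 4): for example Build in day 1; QA in day 3; Launch in day 4; Draft in day 3; Handover in day 2; Audit in day 1; Sync in day 2.

4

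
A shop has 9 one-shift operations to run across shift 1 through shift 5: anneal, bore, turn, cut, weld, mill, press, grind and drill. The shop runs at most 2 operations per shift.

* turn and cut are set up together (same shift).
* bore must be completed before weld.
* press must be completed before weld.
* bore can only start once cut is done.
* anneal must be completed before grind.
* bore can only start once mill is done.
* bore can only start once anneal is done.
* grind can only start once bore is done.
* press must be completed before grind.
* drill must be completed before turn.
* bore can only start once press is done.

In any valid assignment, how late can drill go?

shift 2

Downstream work caps drill at shift 2.
drill at shift 2 is achievable: grind=shift 5; cut=shift 3; turn=shift 3; press=shift 1; mill=shift 2; bore=shift 4; drill=shift 2; anneal=shift 1; weld=shift 5.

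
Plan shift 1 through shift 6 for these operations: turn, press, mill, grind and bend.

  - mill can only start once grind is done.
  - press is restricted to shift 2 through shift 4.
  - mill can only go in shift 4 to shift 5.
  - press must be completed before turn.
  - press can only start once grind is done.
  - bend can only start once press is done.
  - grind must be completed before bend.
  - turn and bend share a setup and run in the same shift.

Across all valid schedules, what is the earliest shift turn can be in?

Precedence pushes turn to at least shift 3.
turn at shift 3 is achievable: grind in shift 1; mill in shift 4; turn in shift 3; press in shift 2; bend in shift 3.

shift 3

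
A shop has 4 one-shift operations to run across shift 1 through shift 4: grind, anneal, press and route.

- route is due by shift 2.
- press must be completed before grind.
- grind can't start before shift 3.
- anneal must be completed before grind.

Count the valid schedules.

Splitting on grind: it can be shift 3 (8), shift 4 (18). Listing each branch's schedules as (anneal, press, route) by shift number:
grind=shift 3: (1,1,1) (1,1,2) (1,2,1) (1,2,2) (2,1,1) (2,1,2) (2,2,1) (2,2,2) — 8.
grind=shift 4: (1,1,1) (1,1,2) (1,2,1) (1,2,2) (1,3,1) (1,3,2) (2,1,1) (2,1,2) (2,2,1) (2,2,2) (2,3,1) (2,3,2) (3,1,1) (3,1,2) (3,2,1) (3,2,2) (3,3,1) (3,3,2) — 18.
Summing: 8 + 18 = 26.

26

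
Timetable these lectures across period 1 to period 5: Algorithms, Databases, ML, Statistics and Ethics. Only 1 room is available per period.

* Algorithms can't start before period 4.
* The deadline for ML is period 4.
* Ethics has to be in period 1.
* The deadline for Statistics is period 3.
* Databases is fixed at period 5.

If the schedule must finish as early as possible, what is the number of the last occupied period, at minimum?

period 5

With at most 1 per period and 5 lectures, at least 5 periods are needed.
Databases can't be placed before period 5, so the schedule must run through at least period 5.
5 works (last occupied period: period 5): for example Algorithms in period 4; ML in period 3; Databases in period 5; Statistics in period 2; Ethics in period 1.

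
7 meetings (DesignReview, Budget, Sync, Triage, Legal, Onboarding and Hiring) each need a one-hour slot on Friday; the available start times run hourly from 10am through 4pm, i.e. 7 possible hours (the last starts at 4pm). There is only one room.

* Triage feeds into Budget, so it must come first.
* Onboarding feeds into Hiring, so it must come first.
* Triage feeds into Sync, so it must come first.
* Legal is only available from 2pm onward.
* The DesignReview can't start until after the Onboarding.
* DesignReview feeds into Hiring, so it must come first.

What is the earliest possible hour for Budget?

11am

Precedence pushes Budget to at least 11am.
Budget at 11am is achievable: Triage=10am, Budget=11am, DesignReview=1pm, Legal=2pm, Hiring=3pm, Onboarding=12pm, Sync=4pm.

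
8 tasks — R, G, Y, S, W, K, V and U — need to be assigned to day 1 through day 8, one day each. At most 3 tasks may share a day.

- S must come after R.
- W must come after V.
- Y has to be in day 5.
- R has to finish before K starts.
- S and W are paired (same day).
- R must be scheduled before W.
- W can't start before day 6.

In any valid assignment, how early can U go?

day 1

U at day 1 is achievable: W -> day 6; U -> day 1; Y -> day 5; V -> day 1; S -> day 6; K -> day 2; G -> day 2; R -> day 1.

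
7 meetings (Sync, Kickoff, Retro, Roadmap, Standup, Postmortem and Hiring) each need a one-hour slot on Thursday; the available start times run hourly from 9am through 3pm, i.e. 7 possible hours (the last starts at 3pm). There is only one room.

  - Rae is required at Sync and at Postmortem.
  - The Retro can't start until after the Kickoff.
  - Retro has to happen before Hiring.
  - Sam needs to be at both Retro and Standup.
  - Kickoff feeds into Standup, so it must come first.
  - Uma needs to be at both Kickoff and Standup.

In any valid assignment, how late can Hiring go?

3pm

Precedence pushes Hiring to at least 11am.
Hiring at 3pm is achievable: Retro=10am; Roadmap=1pm; Postmortem=2pm; Hiring=3pm; Standup=11am; Kickoff=9am; Sync=12pm.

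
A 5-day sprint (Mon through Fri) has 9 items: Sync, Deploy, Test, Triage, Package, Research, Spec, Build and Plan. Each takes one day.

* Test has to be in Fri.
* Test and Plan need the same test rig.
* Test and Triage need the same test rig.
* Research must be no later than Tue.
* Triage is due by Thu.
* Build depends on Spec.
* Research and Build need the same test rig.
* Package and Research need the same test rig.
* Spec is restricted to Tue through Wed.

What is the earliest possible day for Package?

Mon

Package at Mon is achievable: Research in Tue; Deploy in Mon; Plan in Mon; Build in Wed; Spec in Tue; Sync in Mon; Triage in Mon; Package in Mon; Test in Fri.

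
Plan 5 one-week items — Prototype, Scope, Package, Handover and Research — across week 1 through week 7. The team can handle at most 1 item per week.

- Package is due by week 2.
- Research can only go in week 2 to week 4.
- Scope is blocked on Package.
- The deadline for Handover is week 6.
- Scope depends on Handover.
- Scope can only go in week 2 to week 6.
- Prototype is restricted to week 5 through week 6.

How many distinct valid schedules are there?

Splitting on Prototype: it can be week 5 (15), week 6 (15). Listing each branch's schedules as (Scope, Package, Handover, Research) by week number:
Prototype=week 5: (3,1,2,4) (3,2,1,4) (4,1,2,3) (4,1,3,2) (4,2,1,3) (6,1,2,3) (6,1,2,4) (6,1,3,2) (6,1,3,4) (6,1,4,2) (6,1,4,3) (6,2,1,3) (6,2,1,4) (6,2,3,4) (6,2,4,3) — 15.
Prototype=week 6: (3,1,2,4) (3,2,1,4) (4,1,2,3) (4,1,3,2) (4,2,1,3) (5,1,2,3) (5,1,2,4) (5,1,3,2) (5,1,3,4) (5,1,4,2) (5,1,4,3) (5,2,1,3) (5,2,1,4) (5,2,3,4) (5,2,4,3) — 15.
Summing: 15 + 15 = 30.

30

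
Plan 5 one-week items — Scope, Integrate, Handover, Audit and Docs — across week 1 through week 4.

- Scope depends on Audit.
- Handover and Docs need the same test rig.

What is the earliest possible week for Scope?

Precedence pushes Scope to at least week 2.
Scope at week 2 is achievable: Handover -> week 1; Audit -> week 1; Docs -> week 2; Scope -> week 2; Integrate -> week 1.

week 2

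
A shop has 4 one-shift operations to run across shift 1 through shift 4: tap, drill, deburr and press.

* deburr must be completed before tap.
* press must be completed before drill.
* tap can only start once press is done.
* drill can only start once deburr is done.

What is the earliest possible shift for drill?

Precedence pushes drill to at least shift 2.
drill at shift 2 is achievable: tap in shift 2, deburr in shift 1, drill in shift 2, press in shift 1.

shift 2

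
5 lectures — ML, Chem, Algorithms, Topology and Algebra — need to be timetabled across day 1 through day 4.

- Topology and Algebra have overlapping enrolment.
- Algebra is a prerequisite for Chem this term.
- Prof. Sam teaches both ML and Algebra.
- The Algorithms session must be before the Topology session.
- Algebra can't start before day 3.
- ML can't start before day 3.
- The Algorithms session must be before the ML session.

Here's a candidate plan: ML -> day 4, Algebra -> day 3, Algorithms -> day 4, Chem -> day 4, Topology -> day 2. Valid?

No. The Algorithms session must be before the Topology session is not satisfied.

The Algorithms session must be before the ML session — violated.
The Algorithms session must be before the Topology session — violated.
Algebra can't start before day 3 — holds.
ML can't start before day 3 — holds.
Algebra is a prerequisite for Chem this term — holds.
Prof. Sam teaches both ML and Algebra — holds.
Topology and Algebra have overlapping enrolment — holds.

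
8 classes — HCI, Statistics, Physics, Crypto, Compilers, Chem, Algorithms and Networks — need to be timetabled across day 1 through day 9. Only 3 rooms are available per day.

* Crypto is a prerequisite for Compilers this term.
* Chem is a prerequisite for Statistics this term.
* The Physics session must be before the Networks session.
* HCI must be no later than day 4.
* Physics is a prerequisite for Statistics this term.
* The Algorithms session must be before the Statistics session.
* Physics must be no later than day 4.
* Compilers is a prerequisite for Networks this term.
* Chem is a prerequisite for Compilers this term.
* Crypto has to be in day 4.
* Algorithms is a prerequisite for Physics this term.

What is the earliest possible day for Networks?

Precedence pushes Networks to at least day 6.
Networks at day 6 is achievable: Algorithms in day 1; Networks in day 6; Compilers in day 5; Crypto in day 4; Statistics in day 3; Physics in day 2; Chem in day 1; HCI in day 1.

day 6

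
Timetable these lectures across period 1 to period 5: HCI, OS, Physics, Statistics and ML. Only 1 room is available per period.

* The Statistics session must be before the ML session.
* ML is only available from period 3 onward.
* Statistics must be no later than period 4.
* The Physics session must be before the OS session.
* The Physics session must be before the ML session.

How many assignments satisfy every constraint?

Splitting on HCI: it can be period 1 (5), period 2 (5), period 3 (5), period 4 (5), period 5 (5). Listing each branch's schedules as (OS, Physics, Statistics, ML) by period number:
HCI=period 1: (3,2,4,5) (4,2,3,5) (4,3,2,5) (5,2,3,4) (5,3,2,4) — 5.
HCI=period 2: (3,1,4,5) (4,1,3,5) (4,3,1,5) (5,1,3,4) (5,3,1,4) — 5.
HCI=period 3: (2,1,4,5) (4,1,2,5) (4,2,1,5) (5,1,2,4) (5,2,1,4) — 5.
HCI=period 4: (2,1,3,5) (3,1,2,5) (3,2,1,5) (5,1,2,3) (5,2,1,3) — 5.
HCI=period 5: (2,1,3,4) (3,1,2,4) (3,2,1,4) (4,1,2,3) (4,2,1,3) — 5.
Summing: 5 + 5 + 5 + 5 + 5 = 25.

25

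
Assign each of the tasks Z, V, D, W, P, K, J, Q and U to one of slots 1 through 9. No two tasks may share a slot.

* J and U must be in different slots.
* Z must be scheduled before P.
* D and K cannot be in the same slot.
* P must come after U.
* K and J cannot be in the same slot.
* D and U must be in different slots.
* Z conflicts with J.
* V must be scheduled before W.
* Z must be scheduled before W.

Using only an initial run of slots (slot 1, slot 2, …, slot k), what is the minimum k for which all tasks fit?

9

The precedence chain requires at least 2 distinct slots.
With at most 1 per slot and 9 tasks, at least 9 slots are needed.
9 works (last occupied slot: 9): for example P -> 5, Z -> 1, J -> 8, K -> 7, V -> 2, Q -> 9, W -> 3, D -> 6, U -> 4.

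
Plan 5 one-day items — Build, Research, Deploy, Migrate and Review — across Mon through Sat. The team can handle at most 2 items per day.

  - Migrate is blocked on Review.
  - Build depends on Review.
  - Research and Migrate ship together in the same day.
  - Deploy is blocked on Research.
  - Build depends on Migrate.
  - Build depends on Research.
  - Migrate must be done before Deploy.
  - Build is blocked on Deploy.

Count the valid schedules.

15

Splitting on Build: it can be Thu (1), Fri (4), Sat (10). Listing each branch's schedules as (Research, Deploy, Migrate, Review):
Build=Thu: (Tue,Wed,Tue,Mon) — 1.
Build=Fri: (Tue,Wed,Tue,Mon) (Tue,Thu,Tue,Mon) (Wed,Thu,Wed,Mon) (Wed,Thu,Wed,Tue) — 4.
Build=Sat: (Tue,Wed,Tue,Mon) (Tue,Thu,Tue,Mon) (Tue,Fri,Tue,Mon) (Wed,Thu,Wed,Mon) (Wed,Thu,Wed,Tue) (Wed,Fri,Wed,Mon) (Wed,Fri,Wed,Tue) (Thu,Fri,Thu,Mon) (Thu,Fri,Thu,Tue) (Thu,Fri,Thu,Wed) — 10.
Summing: 1 + 4 + 10 = 15.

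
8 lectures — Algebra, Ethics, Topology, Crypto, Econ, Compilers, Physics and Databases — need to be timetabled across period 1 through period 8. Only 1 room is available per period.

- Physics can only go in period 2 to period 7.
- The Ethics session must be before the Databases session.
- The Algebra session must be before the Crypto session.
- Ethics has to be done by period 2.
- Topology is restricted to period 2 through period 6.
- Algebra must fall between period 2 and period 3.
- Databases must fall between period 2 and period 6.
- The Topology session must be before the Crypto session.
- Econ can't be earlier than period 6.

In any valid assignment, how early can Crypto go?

period 4

Precedence pushes Crypto to at least period 3.
Crypto at period 4 is achievable: Topology -> period 3; Compilers -> period 8; Crypto -> period 4; Physics -> period 7; Ethics -> period 1; Databases -> period 5; Algebra -> period 2; Econ -> period 6.
Nothing earlier works — the capacity limit rule out every period before period 4.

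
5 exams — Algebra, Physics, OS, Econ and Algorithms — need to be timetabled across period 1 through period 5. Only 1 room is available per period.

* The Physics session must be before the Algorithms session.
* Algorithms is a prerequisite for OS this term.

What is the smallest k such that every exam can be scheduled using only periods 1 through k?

The precedence chain requires at least 3 distinct periods.
With at most 1 per period and 5 exams, at least 5 periods are needed.
5 works (last occupied period: period 5): for example OS in period 3; Algorithms in period 2; Algebra in period 4; Econ in period 5; Physics in period 1.

5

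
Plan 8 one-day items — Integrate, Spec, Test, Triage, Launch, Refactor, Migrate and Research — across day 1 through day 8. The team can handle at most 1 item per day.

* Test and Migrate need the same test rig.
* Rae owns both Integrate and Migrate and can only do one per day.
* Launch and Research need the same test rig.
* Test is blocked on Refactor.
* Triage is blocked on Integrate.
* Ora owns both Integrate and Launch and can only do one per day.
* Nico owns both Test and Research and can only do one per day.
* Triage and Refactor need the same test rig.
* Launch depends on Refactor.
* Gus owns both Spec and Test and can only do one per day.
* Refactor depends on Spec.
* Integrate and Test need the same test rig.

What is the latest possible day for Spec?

day 5

Downstream work caps Spec at day 6.
Spec at day 5 is achievable: Triage in day 2; Migrate in day 3; Research in day 4; Refactor in day 6; Integrate in day 1; Test in day 7; Spec in day 5; Launch in day 8.
Nothing later works — the conflict and capacity constraints rule out every day after day 5.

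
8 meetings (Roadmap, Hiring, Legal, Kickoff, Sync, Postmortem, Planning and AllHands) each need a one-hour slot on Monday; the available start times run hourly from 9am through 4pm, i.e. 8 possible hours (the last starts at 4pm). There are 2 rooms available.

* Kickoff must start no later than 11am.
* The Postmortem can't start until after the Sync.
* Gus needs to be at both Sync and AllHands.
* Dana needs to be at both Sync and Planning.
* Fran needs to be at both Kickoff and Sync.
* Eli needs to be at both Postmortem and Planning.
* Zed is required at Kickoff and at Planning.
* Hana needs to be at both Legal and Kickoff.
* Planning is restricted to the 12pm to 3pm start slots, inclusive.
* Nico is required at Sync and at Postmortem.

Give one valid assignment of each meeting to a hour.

Planning -> 12pm, Roadmap -> 9am, AllHands -> 12pm, Legal -> 11am, Kickoff -> 9am, Hiring -> 10am, Postmortem -> 11am, Sync -> 10am

Checking: Sync(10am) before Postmortem(11am); Kickoff(9am) != Planning(12pm); Sync(10am) != Postmortem(11am); Legal(11am) != Kickoff(9am); Kickoff(9am) != Sync(10am); Sync(10am) != AllHands(12pm); Sync(10am) != Planning(12pm); Postmortem(11am) != Planning(12pm); Planning=12pm in [12pm,3pm]; Kickoff=9am in [9am,11am]; max 2 per hour (cap 2).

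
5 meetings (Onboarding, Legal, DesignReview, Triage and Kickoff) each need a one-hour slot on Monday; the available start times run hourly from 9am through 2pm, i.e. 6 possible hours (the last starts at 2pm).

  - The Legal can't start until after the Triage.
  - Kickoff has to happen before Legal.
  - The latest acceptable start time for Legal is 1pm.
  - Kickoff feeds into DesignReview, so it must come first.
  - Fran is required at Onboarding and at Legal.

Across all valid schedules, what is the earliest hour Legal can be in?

10am

Precedence pushes Legal to at least 10am; Legal's own window allows nothing later than 1pm.
Legal at 10am is achievable: Legal in 10am, Onboarding in 9am, Kickoff in 9am, Triage in 9am, DesignReview in 10am.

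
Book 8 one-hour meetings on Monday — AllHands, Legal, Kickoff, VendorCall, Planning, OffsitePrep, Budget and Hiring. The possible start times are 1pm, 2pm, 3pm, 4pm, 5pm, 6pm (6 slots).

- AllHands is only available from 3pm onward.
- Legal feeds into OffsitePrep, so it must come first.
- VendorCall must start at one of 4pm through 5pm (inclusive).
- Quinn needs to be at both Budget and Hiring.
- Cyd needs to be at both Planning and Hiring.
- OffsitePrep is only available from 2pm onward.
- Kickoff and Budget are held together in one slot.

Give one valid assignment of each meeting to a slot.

Budget -> 1pm, Planning -> 1pm, Hiring -> 2pm, OffsitePrep -> 2pm, Kickoff -> 1pm, AllHands -> 3pm, Legal -> 1pm, VendorCall -> 4pm

Checking: Legal(1pm) before OffsitePrep(2pm); Planning(1pm) != Hiring(2pm); Budget(1pm) != Hiring(2pm); Kickoff = Budget = 1pm; AllHands=3pm in [3pm,6pm]; VendorCall=4pm in [4pm,5pm]; OffsitePrep=2pm in [2pm,6pm].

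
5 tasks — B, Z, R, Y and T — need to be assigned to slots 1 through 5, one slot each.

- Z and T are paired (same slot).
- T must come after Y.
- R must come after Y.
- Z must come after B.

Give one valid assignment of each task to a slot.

Z -> 2; Y -> 1; B -> 1; T -> 2; R -> 2

Checking: Y(1) before R(2); B(1) before Z(2); Y(1) before T(2); Z = T = 2.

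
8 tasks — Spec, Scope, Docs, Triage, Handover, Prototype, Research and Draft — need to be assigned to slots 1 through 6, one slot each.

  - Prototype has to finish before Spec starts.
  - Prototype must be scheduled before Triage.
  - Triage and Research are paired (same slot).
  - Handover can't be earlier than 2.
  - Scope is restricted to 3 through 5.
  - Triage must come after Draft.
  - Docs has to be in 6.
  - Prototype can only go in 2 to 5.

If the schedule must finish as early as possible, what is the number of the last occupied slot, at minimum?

The precedence chain requires at least 2 distinct slots.
Docs can't be placed before 6, so the schedule must run through at least slot 6.
6 works (last occupied slot: 6): for example Handover -> 2; Draft -> 1; Scope -> 3; Prototype -> 2; Docs -> 6; Research -> 3; Triage -> 3; Spec -> 3.

slot 6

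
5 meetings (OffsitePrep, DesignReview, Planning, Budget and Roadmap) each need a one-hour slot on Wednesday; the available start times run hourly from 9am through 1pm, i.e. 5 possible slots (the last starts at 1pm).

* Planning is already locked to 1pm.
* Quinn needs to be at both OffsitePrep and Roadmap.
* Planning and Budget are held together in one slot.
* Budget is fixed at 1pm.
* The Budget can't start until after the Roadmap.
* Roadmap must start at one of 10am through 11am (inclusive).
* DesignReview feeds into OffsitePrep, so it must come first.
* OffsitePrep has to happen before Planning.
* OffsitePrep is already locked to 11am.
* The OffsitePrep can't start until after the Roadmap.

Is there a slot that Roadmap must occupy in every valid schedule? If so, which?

10am

Roadmap's window is 10am–11am.
OffsitePrep is fixed at 11am, and Roadmap can't share a slot with OffsitePrep.
So Roadmap must be 10am.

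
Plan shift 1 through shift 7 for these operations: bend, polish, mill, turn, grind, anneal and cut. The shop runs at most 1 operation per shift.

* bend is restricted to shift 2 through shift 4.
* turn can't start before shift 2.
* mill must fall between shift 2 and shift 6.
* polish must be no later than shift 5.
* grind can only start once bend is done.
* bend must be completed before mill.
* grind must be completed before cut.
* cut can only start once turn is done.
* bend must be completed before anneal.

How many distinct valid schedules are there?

Splitting on bend: it can be shift 2 (32), shift 3 (9). Listing each branch's schedules as (polish, mill, turn, grind, anneal, cut) by shift number:
bend=shift 2: (1,3,4,5,6,7) (1,3,4,5,7,6) (1,3,4,6,5,7) (1,3,5,4,6,7) (1,3,5,4,7,6) (1,3,5,6,4,7) (1,3,6,4,5,7) (1,3,6,5,4,7) (1,4,3,5,6,7) (1,4,3,5,7,6) (1,4,3,6,5,7) (1,4,5,3,6,7) (1,4,5,3,7,6) (1,4,5,6,3,7) (1,4,6,3,5,7) (1,4,6,5,3,7) (1,5,3,4,6,7) (1,5,3,4,7,6) (1,5,3,6,4,7) (1,5,4,3,6,7) (1,5,4,3,7,6) (1,5,4,6,3,7) (1,5,6,3,4,7) (1,5,6,4,3,7) (1,6,3,4,5,7) (1,6,3,4,7,5) (1,6,3,5,4,7) (1,6,4,3,5,7) (1,6,4,3,7,5) (1,6,4,5,3,7) (1,6,5,3,4,7) (1,6,5,4,3,7) — 32.
bend=shift 3: (1,4,2,5,6,7) (1,4,2,5,7,6) (1,4,2,6,5,7) (1,5,2,4,6,7) (1,5,2,4,7,6) (1,5,2,6,4,7) (1,6,2,4,5,7) (1,6,2,4,7,5) (1,6,2,5,4,7) — 9.
Summing: 32 + 9 = 41.

41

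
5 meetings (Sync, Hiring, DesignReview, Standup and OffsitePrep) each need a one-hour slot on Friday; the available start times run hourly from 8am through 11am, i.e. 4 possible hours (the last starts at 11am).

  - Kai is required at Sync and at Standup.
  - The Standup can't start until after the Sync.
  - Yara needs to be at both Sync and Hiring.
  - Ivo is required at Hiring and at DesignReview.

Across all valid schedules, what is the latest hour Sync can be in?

10am

Downstream work caps Sync at 10am.
Sync at 10am is achievable: Sync -> 10am; DesignReview -> 9am; OffsitePrep -> 8am; Standup -> 11am; Hiring -> 8am.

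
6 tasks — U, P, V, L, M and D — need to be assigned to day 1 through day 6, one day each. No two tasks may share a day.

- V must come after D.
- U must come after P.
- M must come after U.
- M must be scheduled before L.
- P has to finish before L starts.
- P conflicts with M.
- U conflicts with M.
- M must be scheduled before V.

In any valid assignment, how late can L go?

Precedence pushes L to at least day 4.
L at day 6 is achievable: L=day 6; P=day 1; D=day 4; M=day 3; U=day 2; V=day 5.

day 6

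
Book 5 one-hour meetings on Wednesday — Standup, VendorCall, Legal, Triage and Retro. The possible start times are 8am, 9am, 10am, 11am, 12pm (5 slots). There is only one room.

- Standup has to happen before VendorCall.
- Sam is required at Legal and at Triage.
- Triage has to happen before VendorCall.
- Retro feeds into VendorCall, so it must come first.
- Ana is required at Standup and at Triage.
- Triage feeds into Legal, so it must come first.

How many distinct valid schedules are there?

Splitting on Standup: it can be 8am (5), 9am (5), 10am (5), 11am (3). Listing each branch's schedules as (VendorCall, Legal, Triage, Retro):
Standup=8am: (11am,12pm,9am,10am) (11am,12pm,10am,9am) (12pm,10am,9am,11am) (12pm,11am,9am,10am) (12pm,11am,10am,9am) — 5.
Standup=9am: (11am,12pm,8am,10am) (11am,12pm,10am,8am) (12pm,10am,8am,11am) (12pm,11am,8am,10am) (12pm,11am,10am,8am) — 5.
Standup=10am: (11am,12pm,8am,9am) (11am,12pm,9am,8am) (12pm,9am,8am,11am) (12pm,11am,8am,9am) (12pm,11am,9am,8am) — 5.
Standup=11am: (12pm,9am,8am,10am) (12pm,10am,8am,9am) (12pm,10am,9am,8am) — 3.
Summing: 5 + 5 + 5 + 3 = 18.

18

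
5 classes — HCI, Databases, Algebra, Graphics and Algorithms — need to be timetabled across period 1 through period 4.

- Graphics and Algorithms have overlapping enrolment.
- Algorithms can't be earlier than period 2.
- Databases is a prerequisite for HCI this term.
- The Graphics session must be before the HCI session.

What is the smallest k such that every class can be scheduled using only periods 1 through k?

2 periods

The precedence chain requires at least 2 distinct periods.
2 works (last occupied period: period 2): for example HCI in period 2, Databases in period 1, Algorithms in period 2, Algebra in period 1, Graphics in period 1.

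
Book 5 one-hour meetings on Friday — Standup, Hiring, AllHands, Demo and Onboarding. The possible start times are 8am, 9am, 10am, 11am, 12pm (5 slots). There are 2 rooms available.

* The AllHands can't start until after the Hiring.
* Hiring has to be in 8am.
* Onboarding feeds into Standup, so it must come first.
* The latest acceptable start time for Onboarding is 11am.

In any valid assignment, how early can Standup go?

9am

Precedence pushes Standup to at least 9am.
Standup at 9am is achievable: Onboarding=8am, Demo=10am, AllHands=9am, Hiring=8am, Standup=9am.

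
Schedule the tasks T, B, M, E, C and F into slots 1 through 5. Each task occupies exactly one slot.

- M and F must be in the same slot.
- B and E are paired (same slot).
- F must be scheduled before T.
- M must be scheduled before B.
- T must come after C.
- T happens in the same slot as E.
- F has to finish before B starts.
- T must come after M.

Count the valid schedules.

30

Splitting on T: it can be 2 (1), 3 (4), 4 (9), 5 (16). Listing each branch's schedules as (B, M, E, C, F):
T=2: (2,1,2,1,1) — 1.
T=3: (3,1,3,1,1) (3,1,3,2,1) (3,2,3,1,2) (3,2,3,2,2) — 4.
T=4: (4,1,4,1,1) (4,1,4,2,1) (4,1,4,3,1) (4,2,4,1,2) (4,2,4,2,2) (4,2,4,3,2) (4,3,4,1,3) (4,3,4,2,3) (4,3,4,3,3) — 9.
T=5: (5,1,5,1,1) (5,1,5,2,1) (5,1,5,3,1) (5,1,5,4,1) (5,2,5,1,2) (5,2,5,2,2) (5,2,5,3,2) (5,2,5,4,2) (5,3,5,1,3) (5,3,5,2,3) (5,3,5,3,3) (5,3,5,4,3) (5,4,5,1,4) (5,4,5,2,4) (5,4,5,3,4) (5,4,5,4,4) — 16.
Summing: 1 + 4 + 9 + 16 = 30.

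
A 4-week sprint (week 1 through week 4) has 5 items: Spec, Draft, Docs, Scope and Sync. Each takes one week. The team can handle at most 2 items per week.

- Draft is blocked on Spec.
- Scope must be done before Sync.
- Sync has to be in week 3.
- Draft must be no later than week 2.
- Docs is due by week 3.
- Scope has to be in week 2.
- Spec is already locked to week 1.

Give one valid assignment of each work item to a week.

Sync in week 3; Draft in week 2; Docs in week 1; Scope in week 2; Spec in week 1

Checking: Scope(week 2) before Sync(week 3); Spec(week 1) before Draft(week 2); Sync=week 3 in [week 3,week 3]; Draft=week 2 in [week 1,week 2]; Docs=week 1 in [week 1,week 3]; Spec=week 1 in [week 1,week 1]; Scope=week 2 in [week 2,week 2]; max 2 per week (cap 2).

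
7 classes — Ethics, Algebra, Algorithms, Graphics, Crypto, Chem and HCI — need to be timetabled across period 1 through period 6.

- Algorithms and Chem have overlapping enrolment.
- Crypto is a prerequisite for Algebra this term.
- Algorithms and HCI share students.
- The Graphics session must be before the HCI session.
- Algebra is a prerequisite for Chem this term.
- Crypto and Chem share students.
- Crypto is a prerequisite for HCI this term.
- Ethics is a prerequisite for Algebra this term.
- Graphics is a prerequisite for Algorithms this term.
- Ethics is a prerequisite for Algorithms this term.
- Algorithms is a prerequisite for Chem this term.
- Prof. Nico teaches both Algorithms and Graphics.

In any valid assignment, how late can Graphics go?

Downstream work caps Graphics at period 4.
Graphics at period 4 is achievable: Algorithms in period 5, Graphics in period 4, Crypto in period 1, Chem in period 6, HCI in period 6, Algebra in period 2, Ethics in period 1.

period 4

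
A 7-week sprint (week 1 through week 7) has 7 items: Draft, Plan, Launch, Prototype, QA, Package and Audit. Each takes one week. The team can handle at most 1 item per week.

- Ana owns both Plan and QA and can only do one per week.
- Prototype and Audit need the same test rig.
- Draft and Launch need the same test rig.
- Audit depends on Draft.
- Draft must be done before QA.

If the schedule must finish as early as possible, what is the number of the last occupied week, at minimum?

The precedence chain requires at least 2 distinct weeks.
With at most 1 per week and 7 tasks, at least 7 weeks are needed.
7 works (last occupied week: week 7): for example Package=week 7; Launch=week 5; Draft=week 1; Audit=week 3; QA=week 2; Prototype=week 6; Plan=week 4.

week 7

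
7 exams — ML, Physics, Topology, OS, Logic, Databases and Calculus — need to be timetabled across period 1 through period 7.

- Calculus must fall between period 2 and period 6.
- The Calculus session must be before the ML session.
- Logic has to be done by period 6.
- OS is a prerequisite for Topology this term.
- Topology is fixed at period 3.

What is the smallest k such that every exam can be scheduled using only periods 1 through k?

3

The precedence chain requires at least 2 distinct periods.
Topology can't be placed before period 3, so the schedule must run through at least period 3.
3 works (last occupied period: period 3): for example Calculus in period 2, OS in period 1, Topology in period 3, Logic in period 1, Physics in period 1, Databases in period 1, ML in period 3.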